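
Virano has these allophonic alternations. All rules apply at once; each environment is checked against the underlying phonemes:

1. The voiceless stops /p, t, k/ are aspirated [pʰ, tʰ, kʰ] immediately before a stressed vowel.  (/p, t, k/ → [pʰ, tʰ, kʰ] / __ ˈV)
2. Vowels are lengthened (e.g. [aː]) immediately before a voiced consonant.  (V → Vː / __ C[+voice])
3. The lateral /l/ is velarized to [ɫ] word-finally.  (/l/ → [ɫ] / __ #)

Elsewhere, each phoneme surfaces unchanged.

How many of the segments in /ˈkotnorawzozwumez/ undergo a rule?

Segments that undergo a rule: /k/ → [kʰ] (rule 1); /o/ → [oː] (rule 2); /a/ → [aː] (rule 2); /o/ → [oː] (rule 2); /u/ → [uː] (rule 2); /e/ → [eː] (rule 2).
All other segments surface unchanged.

6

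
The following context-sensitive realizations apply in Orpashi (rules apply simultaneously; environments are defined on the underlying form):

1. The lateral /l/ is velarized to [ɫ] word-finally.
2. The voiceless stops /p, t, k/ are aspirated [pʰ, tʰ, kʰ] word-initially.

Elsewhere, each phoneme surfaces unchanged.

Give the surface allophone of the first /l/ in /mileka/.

[l]

/l/ (between /i/ and /e/): rule 1 targets it, but not word-finally → unchanged [l].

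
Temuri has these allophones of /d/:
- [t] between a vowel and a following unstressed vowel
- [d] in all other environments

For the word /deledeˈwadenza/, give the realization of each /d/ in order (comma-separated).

Occurrence 1 (position 1): no conditioning environment matches → elsewhere allophone [d].
Occurrence 2 (position 5): between a vowel and a following unstressed vowel → [t].
Occurrence 3 (position 9): between a vowel and a following unstressed vowel → [t].

[d], [t], [t]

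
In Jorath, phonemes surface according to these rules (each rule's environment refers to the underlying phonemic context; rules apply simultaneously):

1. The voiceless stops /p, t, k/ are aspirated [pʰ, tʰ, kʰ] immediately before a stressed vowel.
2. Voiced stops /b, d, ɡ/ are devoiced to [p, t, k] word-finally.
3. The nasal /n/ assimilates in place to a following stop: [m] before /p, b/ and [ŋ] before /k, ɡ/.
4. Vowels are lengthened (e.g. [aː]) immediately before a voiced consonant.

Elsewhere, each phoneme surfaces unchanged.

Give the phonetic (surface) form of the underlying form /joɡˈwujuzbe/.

/j/ (word-initial): no rule targets it → [j].
/o/ — between /j/ and /ɡ/, before a voiced consonant — surfaces as [oː] (rule 4).
/ɡ/ (between /o/ and /w/): rule 2 targets it, but not word-finally → unchanged [ɡ].
/w/ stays [w].
/u/ (between /w/ and /j/) occurs before a voiced consonant → [uː] by rule 4.
/j/ stays [j].
/u/ (between /j/ and /z/) occurs before a voiced consonant → [uː] by rule 4.
/z/ stays [z].
/b/ (between /z/ and /e/) is in the target of rule 2 but the environment (word-finally) is not met → [b].
/e/ (word-final) fails the environment for rule 4, so it stays [e].

[joːɡˈwuːjuːzbe]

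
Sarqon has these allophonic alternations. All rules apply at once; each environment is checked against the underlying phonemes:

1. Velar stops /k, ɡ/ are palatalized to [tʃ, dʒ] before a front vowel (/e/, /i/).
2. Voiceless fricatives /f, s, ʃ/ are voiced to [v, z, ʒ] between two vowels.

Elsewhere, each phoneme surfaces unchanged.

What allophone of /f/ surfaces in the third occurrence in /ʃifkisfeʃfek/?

[f]

/f/ (between /ʃ/ and /e/): rule 2 targets it, but not between two vowels → unchanged [f].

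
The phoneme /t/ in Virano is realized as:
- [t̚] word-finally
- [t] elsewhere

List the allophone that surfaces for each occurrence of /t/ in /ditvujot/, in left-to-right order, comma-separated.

[t], [t̚]

Occurrence 1 (position 3): no conditioning environment matches → elsewhere allophone [t].
Occurrence 2 (position 8): word-finally → [t̚].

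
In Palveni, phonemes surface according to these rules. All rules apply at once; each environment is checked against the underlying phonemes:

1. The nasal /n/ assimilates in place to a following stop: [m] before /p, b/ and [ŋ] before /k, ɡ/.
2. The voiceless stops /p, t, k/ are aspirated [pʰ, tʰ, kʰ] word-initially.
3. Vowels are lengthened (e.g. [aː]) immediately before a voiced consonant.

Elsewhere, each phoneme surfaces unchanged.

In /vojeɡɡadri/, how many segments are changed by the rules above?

Segments that undergo a rule: /o/ → [oː] (rule 3); /e/ → [eː] (rule 3); /a/ → [aː] (rule 3).
All other segments surface unchanged.

3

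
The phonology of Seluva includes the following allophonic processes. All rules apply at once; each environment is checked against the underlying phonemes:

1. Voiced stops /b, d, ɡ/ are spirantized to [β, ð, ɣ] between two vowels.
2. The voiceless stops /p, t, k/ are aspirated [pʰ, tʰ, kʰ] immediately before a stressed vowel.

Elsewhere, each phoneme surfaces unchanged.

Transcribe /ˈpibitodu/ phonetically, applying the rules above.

/p/ — word-initial, immediately before a stressed vowel — surfaces as [pʰ] (rule 2).
/i/ stays [i].
/b/ — between /i/ and /i/, between two vowels — surfaces as [β] (rule 1).
/i/ (between /b/ and /t/): no rule targets it → [i].
/t/ (between /i/ and /o/) fails the environment for rule 2, so it stays [t].
/o/ (between /t/ and /d/) is unaffected → [o].
/d/ meets the environment for rule 1 (between two vowels) → [ð].
/u/ (word-final) is unaffected → [u].

[ˈpʰiβitoðu]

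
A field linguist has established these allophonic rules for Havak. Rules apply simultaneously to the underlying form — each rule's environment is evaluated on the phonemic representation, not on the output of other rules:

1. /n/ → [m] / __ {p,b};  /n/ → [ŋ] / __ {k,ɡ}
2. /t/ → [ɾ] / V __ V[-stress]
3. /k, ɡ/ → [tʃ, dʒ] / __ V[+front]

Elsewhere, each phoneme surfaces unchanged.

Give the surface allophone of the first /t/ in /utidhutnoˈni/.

/t/ — between /u/ and /i/, between a vowel and a following unstressed vowel — surfaces as [ɾ] (rule 2).

[ɾ]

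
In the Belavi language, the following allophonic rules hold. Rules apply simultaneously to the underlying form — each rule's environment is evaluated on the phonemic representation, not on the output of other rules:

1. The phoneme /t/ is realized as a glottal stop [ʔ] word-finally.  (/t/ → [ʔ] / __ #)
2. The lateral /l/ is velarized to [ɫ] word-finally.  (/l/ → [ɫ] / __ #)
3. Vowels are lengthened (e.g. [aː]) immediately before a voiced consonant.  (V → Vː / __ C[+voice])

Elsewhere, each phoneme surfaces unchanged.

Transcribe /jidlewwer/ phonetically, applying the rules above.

[jiːdleːwweːr]

/j/ (word-initial) is unaffected → [j].
/i/ (between /j/ and /d/) occurs before a voiced consonant → [iː] by rule 3.
/d/ (between /i/ and /l/) is unaffected → [d].
/l/ (between /d/ and /e/) fails the environment for rule 2, so it stays [l].
Rule 3 applies to /e/ (between /l/ and /w/: before a voiced consonant) → [eː].
/w/ — not in any rule's target class → [w].
/w/ — not in any rule's target class → [w].
/e/ (between /w/ and /r/): before a voiced consonant, so rule 3 applies → [eː].
/r/ stays [r].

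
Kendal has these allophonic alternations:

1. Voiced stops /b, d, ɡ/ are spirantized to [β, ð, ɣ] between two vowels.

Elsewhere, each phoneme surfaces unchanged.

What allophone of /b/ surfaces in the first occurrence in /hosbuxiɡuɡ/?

/b/ (between /s/ and /u/): rule 1 targets it, but not between two vowels → unchanged [b].

[b]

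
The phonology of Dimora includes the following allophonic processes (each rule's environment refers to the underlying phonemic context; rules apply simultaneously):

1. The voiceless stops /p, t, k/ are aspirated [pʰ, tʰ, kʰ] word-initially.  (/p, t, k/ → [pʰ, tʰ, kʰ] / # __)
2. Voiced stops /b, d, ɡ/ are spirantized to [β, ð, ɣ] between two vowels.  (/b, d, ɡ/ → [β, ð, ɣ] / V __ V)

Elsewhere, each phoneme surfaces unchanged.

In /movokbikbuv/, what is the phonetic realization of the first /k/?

/k/ — between /o/ and /b/; rule 1 does not apply here → [k].

[k]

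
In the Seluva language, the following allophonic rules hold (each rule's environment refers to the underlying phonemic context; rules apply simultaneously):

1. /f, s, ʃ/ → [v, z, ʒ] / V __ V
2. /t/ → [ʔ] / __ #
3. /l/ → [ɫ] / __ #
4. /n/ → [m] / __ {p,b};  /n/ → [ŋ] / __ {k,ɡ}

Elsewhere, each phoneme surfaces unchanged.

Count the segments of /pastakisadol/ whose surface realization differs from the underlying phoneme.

Segments that undergo a rule: /s/ → [z] (rule 1); /l/ → [ɫ] (rule 3).
All other segments surface unchanged.

2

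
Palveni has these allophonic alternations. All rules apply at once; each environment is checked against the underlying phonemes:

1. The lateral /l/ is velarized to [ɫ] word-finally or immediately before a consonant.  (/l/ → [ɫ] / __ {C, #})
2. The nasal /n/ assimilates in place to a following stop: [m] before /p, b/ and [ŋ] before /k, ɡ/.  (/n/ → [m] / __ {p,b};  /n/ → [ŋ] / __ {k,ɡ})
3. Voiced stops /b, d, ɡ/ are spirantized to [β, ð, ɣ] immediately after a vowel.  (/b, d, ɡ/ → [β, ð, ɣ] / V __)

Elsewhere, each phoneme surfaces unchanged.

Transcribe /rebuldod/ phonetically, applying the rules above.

[reβuɫdoð]

/r/ (word-initial): no rule targets it → [r].
/e/ (between /r/ and /b/) is unaffected → [e].
Rule 3 applies to /b/ (between /e/ and /u/: immediately after a vowel) → [β].
/u/ — not in any rule's target class → [u].
/l/ (between /u/ and /d/) occurs word-finally or immediately before a consonant → [ɫ] by rule 1.
/d/ (between /l/ and /o/): rule 3 targets it, but not immediately after a vowel → unchanged [d].
/o/ (between /d/ and /d/) is unaffected → [o].
/d/ (word-final) occurs immediately after a vowel → [ð] by rule 3.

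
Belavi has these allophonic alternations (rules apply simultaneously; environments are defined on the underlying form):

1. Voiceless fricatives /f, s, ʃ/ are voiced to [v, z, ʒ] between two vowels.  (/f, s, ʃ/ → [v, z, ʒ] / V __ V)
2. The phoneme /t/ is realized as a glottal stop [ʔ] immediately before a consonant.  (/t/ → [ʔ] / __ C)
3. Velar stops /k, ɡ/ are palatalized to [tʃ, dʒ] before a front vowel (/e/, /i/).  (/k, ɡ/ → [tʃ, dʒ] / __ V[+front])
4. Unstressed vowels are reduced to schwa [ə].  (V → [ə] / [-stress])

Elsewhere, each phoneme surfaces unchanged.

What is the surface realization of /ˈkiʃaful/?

/k/ — word-initial, before a front vowel — surfaces as [tʃ] (rule 3).
/i/ — between /k/ and /ʃ/; rule 4 does not apply here → [i].
/ʃ/ (between /i/ and /a/) occurs between two vowels → [ʒ] by rule 1.
/a/ meets the environment for rule 4 (in an unstressed syllable) → [ə].
/f/ — between /a/ and /u/, between two vowels — surfaces as [v] (rule 1).
/u/ (between /f/ and /l/): in an unstressed syllable, so rule 4 applies → [ə].

[ˈtʃiʒəvəl]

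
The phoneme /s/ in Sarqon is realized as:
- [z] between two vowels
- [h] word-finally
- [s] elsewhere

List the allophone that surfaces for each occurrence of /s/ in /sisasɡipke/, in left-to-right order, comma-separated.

Occurrence 1 (position 1): no conditioning environment matches → elsewhere allophone [s].
Occurrence 2 (position 3): between two vowels → [z].
Occurrence 3 (position 5): no conditioning environment matches → elsewhere allophone [s].

[s], [z], [s]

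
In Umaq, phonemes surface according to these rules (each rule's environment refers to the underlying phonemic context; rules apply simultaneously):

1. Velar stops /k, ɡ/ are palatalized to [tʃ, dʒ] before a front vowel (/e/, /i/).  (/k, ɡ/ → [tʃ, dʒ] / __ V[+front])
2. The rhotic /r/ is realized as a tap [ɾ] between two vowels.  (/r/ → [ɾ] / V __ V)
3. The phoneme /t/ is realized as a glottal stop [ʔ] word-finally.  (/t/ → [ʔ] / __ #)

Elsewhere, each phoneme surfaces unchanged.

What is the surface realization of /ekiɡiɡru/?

[etʃidʒiɡru]

/e/ stays [e].
/k/ — between /e/ and /i/, before a front vowel — surfaces as [tʃ] (rule 1).
/i/ — not in any rule's target class → [i].
/ɡ/ (between /i/ and /i/) occurs before a front vowel → [dʒ] by rule 1.
/i/ (between /ɡ/ and /ɡ/): no rule targets it → [i].
/ɡ/ — between /i/ and /r/; rule 1 does not apply here → [ɡ].
/r/ (between /ɡ/ and /u/) is in the target of rule 2 but the environment (between two vowels) is not met → [r].
/u/ stays [u].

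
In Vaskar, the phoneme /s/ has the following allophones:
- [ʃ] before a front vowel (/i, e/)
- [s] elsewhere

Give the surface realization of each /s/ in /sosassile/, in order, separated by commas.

[s], [s], [s], [ʃ]

Occurrence 1 (position 1): no conditioning environment matches → elsewhere allophone [s].
Occurrence 2 (position 3): no conditioning environment matches → elsewhere allophone [s].
Occurrence 3 (position 5): no conditioning environment matches → elsewhere allophone [s].
Occurrence 4 (position 6): before a front vowel (/i, e/) → [ʃ].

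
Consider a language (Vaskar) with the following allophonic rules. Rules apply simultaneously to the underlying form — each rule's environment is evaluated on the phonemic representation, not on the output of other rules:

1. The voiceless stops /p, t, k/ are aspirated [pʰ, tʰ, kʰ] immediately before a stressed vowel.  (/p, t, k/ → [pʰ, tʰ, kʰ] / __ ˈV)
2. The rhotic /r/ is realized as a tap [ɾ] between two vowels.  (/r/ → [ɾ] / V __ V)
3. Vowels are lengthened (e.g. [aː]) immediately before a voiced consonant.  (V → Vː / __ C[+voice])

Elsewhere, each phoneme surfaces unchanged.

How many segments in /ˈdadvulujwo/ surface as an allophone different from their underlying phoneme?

Segments that undergo a rule: /a/ → [aː] (rule 3); /u/ → [uː] (rule 3); /u/ → [uː] (rule 3).
All other segments surface unchanged.

3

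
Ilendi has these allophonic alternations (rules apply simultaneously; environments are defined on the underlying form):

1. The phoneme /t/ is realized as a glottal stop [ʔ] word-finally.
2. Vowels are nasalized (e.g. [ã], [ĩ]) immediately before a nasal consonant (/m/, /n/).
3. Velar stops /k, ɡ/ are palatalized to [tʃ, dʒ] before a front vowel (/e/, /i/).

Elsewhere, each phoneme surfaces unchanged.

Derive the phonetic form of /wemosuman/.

[wẽmosũmãn]

/w/ (word-initial): no rule targets it → [w].
/e/ (between /w/ and /m/): before a nasal consonant, so rule 2 applies → [ẽ].
/m/ stays [m].
/o/ (between /m/ and /s/) is in the target of rule 2 but the environment (before a nasal consonant) is not met → [o].
/s/ — not in any rule's target class → [s].
/u/ (between /s/ and /m/): before a nasal consonant, so rule 2 applies → [ũ].
/m/ — not in any rule's target class → [m].
/a/ — between /m/ and /n/, before a nasal consonant — surfaces as [ã] (rule 2).
/n/ (word-final) is unaffected → [n].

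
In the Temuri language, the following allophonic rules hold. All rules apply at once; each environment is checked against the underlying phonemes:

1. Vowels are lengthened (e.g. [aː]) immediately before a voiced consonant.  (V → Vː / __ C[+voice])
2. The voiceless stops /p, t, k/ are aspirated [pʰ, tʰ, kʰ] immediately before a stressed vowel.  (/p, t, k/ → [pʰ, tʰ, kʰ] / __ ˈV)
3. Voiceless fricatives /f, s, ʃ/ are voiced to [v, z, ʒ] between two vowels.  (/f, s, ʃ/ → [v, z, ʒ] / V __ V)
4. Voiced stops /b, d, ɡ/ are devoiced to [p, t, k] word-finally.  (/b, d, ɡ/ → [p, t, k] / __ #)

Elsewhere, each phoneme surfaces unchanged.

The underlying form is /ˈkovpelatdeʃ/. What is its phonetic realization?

[ˈkʰoːvpeːlatdeʃ]

/k/ meets the environment for rule 2 (immediately before a stressed vowel) → [kʰ].
Rule 1 applies to /o/ (between /k/ and /v/: before a voiced consonant) → [oː].
/p/ (between /v/ and /e/): rule 2 targets it, but not immediately before a stressed vowel → unchanged [p].
/e/ meets the environment for rule 1 (before a voiced consonant) → [eː].
/a/ (between /l/ and /t/): rule 1 targets it, but not before a voiced consonant → unchanged [a].
/t/ (between /a/ and /d/) fails the environment for rule 2, so it stays [t].
/d/ (between /t/ and /e/) fails the environment for rule 4, so it stays [d].
/e/ (between /d/ and /ʃ/) is in the target of rule 1 but the environment (before a voiced consonant) is not met → [e].
/ʃ/ (word-final) is in the target of rule 3 but the environment (between two vowels) is not met → [ʃ].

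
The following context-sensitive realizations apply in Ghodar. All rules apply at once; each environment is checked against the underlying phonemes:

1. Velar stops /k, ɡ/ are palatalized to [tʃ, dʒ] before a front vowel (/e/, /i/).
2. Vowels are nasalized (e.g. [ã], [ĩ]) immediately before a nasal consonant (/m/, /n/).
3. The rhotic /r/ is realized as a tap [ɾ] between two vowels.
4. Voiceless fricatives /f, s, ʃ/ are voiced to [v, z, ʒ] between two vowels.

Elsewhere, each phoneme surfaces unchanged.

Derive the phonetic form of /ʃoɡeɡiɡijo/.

/ʃ/ (word-initial): rule 4 targets it, but not between two vowels → unchanged [ʃ].
/o/ (between /ʃ/ and /ɡ/) is in the target of rule 2 but the environment (before a nasal consonant) is not met → [o].
/ɡ/ — between /o/ and /e/, before a front vowel — surfaces as [dʒ] (rule 1).
/e/ (between /ɡ/ and /ɡ/): rule 2 targets it, but not before a nasal consonant → unchanged [e].
Rule 1 applies to /ɡ/ (between /e/ and /i/: before a front vowel) → [dʒ].
/i/ (between /ɡ/ and /ɡ/) fails the environment for rule 2, so it stays [i].
/ɡ/ (between /i/ and /i/) occurs before a front vowel → [dʒ] by rule 1.
/i/ (between /ɡ/ and /j/) fails the environment for rule 2, so it stays [i].
/j/ — not in any rule's target class → [j].
/o/ (word-final): rule 2 targets it, but not before a nasal consonant → unchanged [o].

[ʃodʒedʒidʒijo]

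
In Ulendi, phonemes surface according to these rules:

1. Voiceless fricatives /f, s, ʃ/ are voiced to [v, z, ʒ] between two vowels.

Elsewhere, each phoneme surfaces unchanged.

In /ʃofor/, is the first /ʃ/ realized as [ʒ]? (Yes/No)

/ʃ/ (word-initial): rule 1 targets it, but not between two vowels → unchanged [ʃ].
The actual realization is [ʃ], not [ʒ].

No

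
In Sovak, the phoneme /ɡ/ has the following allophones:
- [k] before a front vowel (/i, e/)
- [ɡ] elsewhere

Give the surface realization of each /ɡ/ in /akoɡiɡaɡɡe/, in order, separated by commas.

Occurrence 1 (position 4): before a front vowel (/i, e/) → [k].
Occurrence 2 (position 6): no conditioning environment matches → elsewhere allophone [ɡ].
Occurrence 3 (position 8): no conditioning environment matches → elsewhere allophone [ɡ].
Occurrence 4 (position 9): before a front vowel (/i, e/) → [k].

[k], [ɡ], [ɡ], [k]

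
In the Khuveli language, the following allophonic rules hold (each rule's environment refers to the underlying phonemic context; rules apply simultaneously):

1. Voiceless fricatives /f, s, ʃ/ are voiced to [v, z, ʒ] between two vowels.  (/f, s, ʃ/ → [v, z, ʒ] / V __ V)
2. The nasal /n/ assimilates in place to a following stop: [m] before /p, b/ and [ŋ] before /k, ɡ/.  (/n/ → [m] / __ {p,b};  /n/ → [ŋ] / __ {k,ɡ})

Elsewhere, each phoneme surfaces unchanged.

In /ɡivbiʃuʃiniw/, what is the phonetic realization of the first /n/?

/n/ (between /i/ and /i/) fails the environment for rule 2, so it stays [n].

[n]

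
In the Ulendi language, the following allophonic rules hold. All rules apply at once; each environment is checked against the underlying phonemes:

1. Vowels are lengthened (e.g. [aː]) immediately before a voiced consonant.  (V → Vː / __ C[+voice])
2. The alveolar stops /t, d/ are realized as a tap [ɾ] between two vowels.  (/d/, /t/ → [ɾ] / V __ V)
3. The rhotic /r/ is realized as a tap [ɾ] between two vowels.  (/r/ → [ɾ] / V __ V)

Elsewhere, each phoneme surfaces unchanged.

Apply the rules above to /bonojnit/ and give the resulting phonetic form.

[boːnoːjnit]

/b/ (word-initial) is unaffected → [b].
/o/ — between /b/ and /n/, before a voiced consonant — surfaces as [oː] (rule 1).
/n/ (between /o/ and /o/) is unaffected → [n].
Rule 1 applies to /o/ (between /n/ and /j/: before a voiced consonant) → [oː].
/j/ (between /o/ and /n/): no rule targets it → [j].
/n/ (between /j/ and /i/): no rule targets it → [n].
/i/ — between /n/ and /t/; rule 1 does not apply here → [i].
/t/ (word-final) fails the environment for rule 2, so it stays [t].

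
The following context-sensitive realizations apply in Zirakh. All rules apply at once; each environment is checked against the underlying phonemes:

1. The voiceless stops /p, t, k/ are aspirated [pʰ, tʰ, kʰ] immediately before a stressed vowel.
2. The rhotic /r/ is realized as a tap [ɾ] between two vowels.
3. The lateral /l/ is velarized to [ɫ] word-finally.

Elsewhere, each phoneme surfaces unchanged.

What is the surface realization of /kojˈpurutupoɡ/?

[kojˈpʰuɾutupoɡ]

/k/ — word-initial; rule 1 does not apply here → [k].
Rule 1 applies to /p/ (between /j/ and /u/: immediately before a stressed vowel) → [pʰ].
/r/ meets the environment for rule 2 (between two vowels) → [ɾ].
/t/ (between /u/ and /u/) fails the environment for rule 1, so it stays [t].
/p/ (between /u/ and /o/) fails the environment for rule 1, so it stays [p].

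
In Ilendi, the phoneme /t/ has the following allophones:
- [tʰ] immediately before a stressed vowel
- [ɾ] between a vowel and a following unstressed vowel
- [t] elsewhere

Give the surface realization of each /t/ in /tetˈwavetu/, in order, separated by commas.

[t], [t], [ɾ]

Occurrence 1 (position 1): no conditioning environment matches → elsewhere allophone [t].
Occurrence 2 (position 3): no conditioning environment matches → elsewhere allophone [t].
Occurrence 3 (position 8): between a vowel and an unstressed vowel → [ɾ].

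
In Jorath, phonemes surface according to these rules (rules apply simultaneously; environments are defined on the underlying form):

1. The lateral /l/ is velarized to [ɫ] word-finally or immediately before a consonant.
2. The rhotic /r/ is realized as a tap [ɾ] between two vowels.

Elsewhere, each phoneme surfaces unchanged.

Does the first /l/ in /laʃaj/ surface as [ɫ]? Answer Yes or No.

/l/ — word-initial; rule 1 does not apply here → [l].
The actual realization is [l], not [ɫ].

No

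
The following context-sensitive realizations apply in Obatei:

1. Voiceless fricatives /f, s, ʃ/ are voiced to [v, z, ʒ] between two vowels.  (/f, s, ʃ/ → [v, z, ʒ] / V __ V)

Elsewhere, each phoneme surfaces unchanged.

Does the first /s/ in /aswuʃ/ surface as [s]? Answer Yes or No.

Yes

/s/ (between /a/ and /w/): rule 1 targets it, but not between two vowels → unchanged [s].
The actual realization is [s], which matches [s].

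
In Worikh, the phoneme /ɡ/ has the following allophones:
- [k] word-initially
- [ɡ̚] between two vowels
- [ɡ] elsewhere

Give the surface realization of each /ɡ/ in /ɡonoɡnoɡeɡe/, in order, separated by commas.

Occurrence 1 (position 1): word-initially → [k].
Occurrence 2 (position 5): no conditioning environment matches → elsewhere allophone [ɡ].
Occurrence 3 (position 8): between two vowels → [ɡ̚].
Occurrence 4 (position 10): between two vowels → [ɡ̚].

[k], [ɡ], [ɡ̚], [ɡ̚]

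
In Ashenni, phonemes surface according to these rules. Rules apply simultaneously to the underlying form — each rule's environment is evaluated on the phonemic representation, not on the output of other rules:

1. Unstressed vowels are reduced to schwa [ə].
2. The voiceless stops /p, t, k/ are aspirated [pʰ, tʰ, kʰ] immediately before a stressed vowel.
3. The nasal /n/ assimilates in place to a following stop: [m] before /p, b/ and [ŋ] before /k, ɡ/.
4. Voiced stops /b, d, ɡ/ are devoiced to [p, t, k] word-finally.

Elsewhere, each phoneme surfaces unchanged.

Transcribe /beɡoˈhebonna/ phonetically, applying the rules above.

[bəɡəˈhebənnə]

/b/ (word-initial): rule 4 targets it, but not word-finally → unchanged [b].
Rule 1 applies to /e/ (between /b/ and /ɡ/: in an unstressed syllable) → [ə].
/ɡ/ — between /e/ and /o/; rule 4 does not apply here → [ɡ].
/o/ meets the environment for rule 1 (in an unstressed syllable) → [ə].
/h/ stays [h].
/e/ (between /h/ and /b/) fails the environment for rule 1, so it stays [e].
/b/ (between /e/ and /o/) is in the target of rule 4 but the environment (word-finally) is not met → [b].
Rule 1 applies to /o/ (between /b/ and /n/: in an unstressed syllable) → [ə].
/n/ (between /o/ and /n/) fails the environment for rule 3, so it stays [n].
/n/ (between /n/ and /a/): rule 3 targets it, but not before a labial or velar stop → unchanged [n].
/a/ meets the environment for rule 1 (in an unstressed syllable) → [ə].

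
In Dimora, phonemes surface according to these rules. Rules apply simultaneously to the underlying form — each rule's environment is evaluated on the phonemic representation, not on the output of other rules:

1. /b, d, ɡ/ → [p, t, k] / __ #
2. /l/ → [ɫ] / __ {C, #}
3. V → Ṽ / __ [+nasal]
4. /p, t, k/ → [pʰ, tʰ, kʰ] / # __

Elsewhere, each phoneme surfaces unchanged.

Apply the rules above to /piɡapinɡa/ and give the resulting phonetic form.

[pʰiɡapĩnɡa]

/p/ — word-initial, word-initially — surfaces as [pʰ] (rule 4).
/i/ — between /p/ and /ɡ/; rule 3 does not apply here → [i].
/ɡ/ (between /i/ and /a/) fails the environment for rule 1, so it stays [ɡ].
/a/ — between /ɡ/ and /p/; rule 3 does not apply here → [a].
/p/ (between /a/ and /i/) fails the environment for rule 4, so it stays [p].
/i/ (between /p/ and /n/): before a nasal consonant, so rule 3 applies → [ĩ].
/ɡ/ — between /n/ and /a/; rule 1 does not apply here → [ɡ].
/a/ (word-final): rule 3 targets it, but not before a nasal consonant → unchanged [a].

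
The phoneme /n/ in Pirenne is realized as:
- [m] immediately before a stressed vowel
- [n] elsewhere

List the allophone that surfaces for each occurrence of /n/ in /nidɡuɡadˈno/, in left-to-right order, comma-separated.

Occurrence 1 (position 1): no conditioning environment matches → elsewhere allophone [n].
Occurrence 2 (position 9): immediately before a stressed vowel → [m].

[n], [m]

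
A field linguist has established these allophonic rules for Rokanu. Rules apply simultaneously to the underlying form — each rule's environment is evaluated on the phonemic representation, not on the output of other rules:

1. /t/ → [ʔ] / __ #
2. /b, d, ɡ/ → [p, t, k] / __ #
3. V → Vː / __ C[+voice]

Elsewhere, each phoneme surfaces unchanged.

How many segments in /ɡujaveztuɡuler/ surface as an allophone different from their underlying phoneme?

6

Segments that undergo a rule: /u/ → [uː] (rule 3); /a/ → [aː] (rule 3); /e/ → [eː] (rule 3); /u/ → [uː] (rule 3); /u/ → [uː] (rule 3); /e/ → [eː] (rule 3).
All other segments surface unchanged.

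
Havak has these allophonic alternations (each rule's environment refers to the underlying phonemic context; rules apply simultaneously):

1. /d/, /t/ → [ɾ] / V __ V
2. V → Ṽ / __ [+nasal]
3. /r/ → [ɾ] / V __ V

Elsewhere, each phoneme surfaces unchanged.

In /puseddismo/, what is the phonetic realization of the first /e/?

/e/ — between /s/ and /d/; rule 2 does not apply here → [e].

[e]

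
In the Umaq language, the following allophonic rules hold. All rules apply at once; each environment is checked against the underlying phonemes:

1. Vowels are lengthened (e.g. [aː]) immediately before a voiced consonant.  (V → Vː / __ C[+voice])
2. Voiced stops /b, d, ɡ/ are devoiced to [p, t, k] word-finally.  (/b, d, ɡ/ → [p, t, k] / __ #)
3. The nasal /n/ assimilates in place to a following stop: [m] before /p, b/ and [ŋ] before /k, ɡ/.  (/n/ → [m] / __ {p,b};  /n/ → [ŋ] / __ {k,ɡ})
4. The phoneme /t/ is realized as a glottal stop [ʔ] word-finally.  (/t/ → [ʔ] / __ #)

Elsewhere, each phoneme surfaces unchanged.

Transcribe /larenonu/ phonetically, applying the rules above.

/l/ — not in any rule's target class → [l].
Rule 1 applies to /a/ (between /l/ and /r/: before a voiced consonant) → [aː].
/r/ stays [r].
/e/ (between /r/ and /n/): before a voiced consonant, so rule 1 applies → [eː].
/n/ (between /e/ and /o/): rule 3 targets it, but not before a labial or velar stop → unchanged [n].
Rule 1 applies to /o/ (between /n/ and /n/: before a voiced consonant) → [oː].
/n/ — between /o/ and /u/; rule 3 does not apply here → [n].
/u/ (word-final): rule 1 targets it, but not before a voiced consonant → unchanged [u].

[laːreːnoːnu]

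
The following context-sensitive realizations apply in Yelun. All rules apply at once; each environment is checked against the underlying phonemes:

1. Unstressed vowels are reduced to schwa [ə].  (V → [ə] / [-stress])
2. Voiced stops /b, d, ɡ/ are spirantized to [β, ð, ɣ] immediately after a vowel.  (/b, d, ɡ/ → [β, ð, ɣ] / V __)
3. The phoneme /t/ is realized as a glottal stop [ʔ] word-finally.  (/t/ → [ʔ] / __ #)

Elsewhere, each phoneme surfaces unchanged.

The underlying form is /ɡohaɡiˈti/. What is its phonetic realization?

[ɡəhəɣəˈti]

/ɡ/ — word-initial; rule 2 does not apply here → [ɡ].
/o/ (between /ɡ/ and /h/) occurs in an unstressed syllable → [ə] by rule 1.
/h/ (between /o/ and /a/) is unaffected → [h].
/a/ (between /h/ and /ɡ/) occurs in an unstressed syllable → [ə] by rule 1.
/ɡ/ (between /a/ and /i/): immediately after a vowel, so rule 2 applies → [ɣ].
/i/ — between /ɡ/ and /t/, in an unstressed syllable — surfaces as [ə] (rule 1).
/t/ (between /i/ and /i/) fails the environment for rule 3, so it stays [t].
/i/ — word-final; rule 1 does not apply here → [i].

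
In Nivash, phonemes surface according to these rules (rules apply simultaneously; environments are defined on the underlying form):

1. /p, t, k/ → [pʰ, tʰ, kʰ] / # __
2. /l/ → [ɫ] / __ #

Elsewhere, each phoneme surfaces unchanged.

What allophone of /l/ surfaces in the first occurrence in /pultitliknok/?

/l/ (between /u/ and /t/) fails the environment for rule 2, so it stays [l].

[l]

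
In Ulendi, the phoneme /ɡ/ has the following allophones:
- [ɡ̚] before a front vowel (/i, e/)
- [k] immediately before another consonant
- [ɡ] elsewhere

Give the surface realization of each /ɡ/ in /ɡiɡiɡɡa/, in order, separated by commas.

Occurrence 1 (position 1): before a front vowel (/i, e/) → [ɡ̚].
Occurrence 2 (position 3): before a front vowel (/i, e/) → [ɡ̚].
Occurrence 3 (position 5): immediately before another consonant → [k].
Occurrence 4 (position 6): no conditioning environment matches → elsewhere allophone [ɡ].

[ɡ̚], [ɡ̚], [k], [ɡ]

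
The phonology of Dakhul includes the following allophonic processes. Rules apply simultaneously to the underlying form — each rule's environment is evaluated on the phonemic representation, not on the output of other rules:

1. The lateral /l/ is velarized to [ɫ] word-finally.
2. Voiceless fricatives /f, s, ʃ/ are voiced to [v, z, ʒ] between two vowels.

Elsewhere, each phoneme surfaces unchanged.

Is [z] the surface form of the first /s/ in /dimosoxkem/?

Yes

Rule 2 applies to /s/ (between /o/ and /o/: between two vowels) → [z].
The actual realization is [z], which matches [z].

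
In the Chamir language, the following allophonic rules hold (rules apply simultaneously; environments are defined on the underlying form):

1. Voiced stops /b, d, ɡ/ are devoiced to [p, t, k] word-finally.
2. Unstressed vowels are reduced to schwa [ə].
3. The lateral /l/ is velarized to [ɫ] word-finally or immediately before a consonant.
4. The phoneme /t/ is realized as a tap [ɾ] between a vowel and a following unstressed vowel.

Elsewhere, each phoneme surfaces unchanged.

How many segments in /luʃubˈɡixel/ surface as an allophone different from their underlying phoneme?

4

Segments that undergo a rule: /u/ → [ə] (rule 2); /u/ → [ə] (rule 2); /e/ → [ə] (rule 2); /l/ → [ɫ] (rule 3).
All other segments surface unchanged.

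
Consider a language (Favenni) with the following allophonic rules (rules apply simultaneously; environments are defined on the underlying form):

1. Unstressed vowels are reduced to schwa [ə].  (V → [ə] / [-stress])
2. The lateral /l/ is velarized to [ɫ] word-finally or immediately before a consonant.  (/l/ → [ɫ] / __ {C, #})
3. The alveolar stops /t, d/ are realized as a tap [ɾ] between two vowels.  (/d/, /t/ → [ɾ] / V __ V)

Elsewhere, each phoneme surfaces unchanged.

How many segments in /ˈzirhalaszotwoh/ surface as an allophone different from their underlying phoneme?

Segments that undergo a rule: /a/ → [ə] (rule 1); /a/ → [ə] (rule 1); /o/ → [ə] (rule 1); /o/ → [ə] (rule 1).
All other segments surface unchanged.

4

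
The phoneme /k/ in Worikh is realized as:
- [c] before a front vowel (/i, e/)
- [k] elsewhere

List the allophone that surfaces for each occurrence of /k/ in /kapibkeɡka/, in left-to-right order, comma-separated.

[k], [c], [k]

Occurrence 1 (position 1): no conditioning environment matches → elsewhere allophone [k].
Occurrence 2 (position 6): before a front vowel → [c].
Occurrence 3 (position 9): no conditioning environment matches → elsewhere allophone [k].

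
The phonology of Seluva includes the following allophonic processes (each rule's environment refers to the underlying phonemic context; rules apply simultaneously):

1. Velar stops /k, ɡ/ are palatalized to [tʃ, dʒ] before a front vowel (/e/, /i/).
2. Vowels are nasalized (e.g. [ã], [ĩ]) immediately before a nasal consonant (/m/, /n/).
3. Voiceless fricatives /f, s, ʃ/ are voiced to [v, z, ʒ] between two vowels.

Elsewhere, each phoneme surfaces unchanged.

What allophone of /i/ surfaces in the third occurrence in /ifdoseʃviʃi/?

[i]

/i/ — word-final; rule 2 does not apply here → [i].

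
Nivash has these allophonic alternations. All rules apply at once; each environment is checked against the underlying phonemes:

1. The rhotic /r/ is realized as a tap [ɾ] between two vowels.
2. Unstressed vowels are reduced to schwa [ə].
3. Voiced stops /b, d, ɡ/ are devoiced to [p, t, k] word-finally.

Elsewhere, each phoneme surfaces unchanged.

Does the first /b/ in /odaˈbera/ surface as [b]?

Yes

/b/ (between /a/ and /e/) fails the environment for rule 3, so it stays [b].
The actual realization is [b], which matches [b].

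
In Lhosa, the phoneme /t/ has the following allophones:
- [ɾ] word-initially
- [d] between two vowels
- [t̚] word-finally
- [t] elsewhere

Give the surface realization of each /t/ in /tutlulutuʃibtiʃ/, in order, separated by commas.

Occurrence 1 (position 1): word-initially → [ɾ].
Occurrence 2 (position 3): no conditioning environment matches → elsewhere allophone [t].
Occurrence 3 (position 8): between two vowels → [d].
Occurrence 4 (position 13): no conditioning environment matches → elsewhere allophone [t].

[ɾ], [t], [d], [t]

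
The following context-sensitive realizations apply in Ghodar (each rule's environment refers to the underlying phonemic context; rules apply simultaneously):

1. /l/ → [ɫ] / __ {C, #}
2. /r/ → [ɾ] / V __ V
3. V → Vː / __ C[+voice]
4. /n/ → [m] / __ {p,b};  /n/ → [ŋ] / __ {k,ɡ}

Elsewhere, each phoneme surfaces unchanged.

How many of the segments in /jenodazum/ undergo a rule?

4

Segments that undergo a rule: /e/ → [eː] (rule 3); /o/ → [oː] (rule 3); /a/ → [aː] (rule 3); /u/ → [uː] (rule 3).
All other segments surface unchanged.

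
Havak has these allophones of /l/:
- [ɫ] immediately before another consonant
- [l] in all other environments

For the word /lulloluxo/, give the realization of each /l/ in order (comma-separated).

Occurrence 1 (position 1): no conditioning environment matches → elsewhere allophone [l].
Occurrence 2 (position 3): immediately before another consonant → [ɫ].
Occurrence 3 (position 4): no conditioning environment matches → elsewhere allophone [l].
Occurrence 4 (position 6): no conditioning environment matches → elsewhere allophone [l].

[l], [ɫ], [l], [l]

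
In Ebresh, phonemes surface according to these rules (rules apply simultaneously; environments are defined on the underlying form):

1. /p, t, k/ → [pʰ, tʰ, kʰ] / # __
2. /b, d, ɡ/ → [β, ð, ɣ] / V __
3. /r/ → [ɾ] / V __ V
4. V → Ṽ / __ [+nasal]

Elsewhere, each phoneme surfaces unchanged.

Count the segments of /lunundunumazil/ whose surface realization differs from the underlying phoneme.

Segments that undergo a rule: /u/ → [ũ] (rule 4); /u/ → [ũ] (rule 4); /u/ → [ũ] (rule 4); /u/ → [ũ] (rule 4).
All other segments surface unchanged.

4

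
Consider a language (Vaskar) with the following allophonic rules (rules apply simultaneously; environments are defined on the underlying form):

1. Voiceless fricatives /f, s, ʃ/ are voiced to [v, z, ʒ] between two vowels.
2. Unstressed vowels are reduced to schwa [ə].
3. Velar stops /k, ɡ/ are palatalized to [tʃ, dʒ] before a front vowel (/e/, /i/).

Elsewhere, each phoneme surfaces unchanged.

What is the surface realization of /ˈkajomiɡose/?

/k/ — word-initial; rule 3 does not apply here → [k].
/a/ (between /k/ and /j/) is in the target of rule 2 but the environment (in an unstressed syllable) is not met → [a].
/j/ (between /a/ and /o/) is unaffected → [j].
/o/ meets the environment for rule 2 (in an unstressed syllable) → [ə].
/m/ — not in any rule's target class → [m].
/i/ meets the environment for rule 2 (in an unstressed syllable) → [ə].
/ɡ/ (between /i/ and /o/) is in the target of rule 3 but the environment (before a front vowel) is not met → [ɡ].
/o/ meets the environment for rule 2 (in an unstressed syllable) → [ə].
/s/ (between /o/ and /e/) occurs between two vowels → [z] by rule 1.
/e/ — word-final, in an unstressed syllable — surfaces as [ə] (rule 2).

[ˈkajəməɡəzə]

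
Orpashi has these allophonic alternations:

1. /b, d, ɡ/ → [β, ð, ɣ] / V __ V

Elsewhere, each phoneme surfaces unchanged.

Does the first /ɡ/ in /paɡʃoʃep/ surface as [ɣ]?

/ɡ/ — between /a/ and /ʃ/; rule 1 does not apply here → [ɡ].
The actual realization is [ɡ], not [ɣ].

No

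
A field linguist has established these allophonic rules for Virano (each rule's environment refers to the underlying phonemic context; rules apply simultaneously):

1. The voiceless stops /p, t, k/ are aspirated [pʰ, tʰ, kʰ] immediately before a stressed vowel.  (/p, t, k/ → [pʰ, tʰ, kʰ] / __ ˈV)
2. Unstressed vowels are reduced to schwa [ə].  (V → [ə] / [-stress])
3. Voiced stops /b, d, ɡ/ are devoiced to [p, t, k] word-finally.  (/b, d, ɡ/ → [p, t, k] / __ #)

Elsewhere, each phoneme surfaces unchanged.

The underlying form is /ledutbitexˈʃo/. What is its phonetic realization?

/l/ (word-initial) is unaffected → [l].
/e/ (between /l/ and /d/) occurs in an unstressed syllable → [ə] by rule 2.
/d/ — between /e/ and /u/; rule 3 does not apply here → [d].
/u/ — between /d/ and /t/, in an unstressed syllable — surfaces as [ə] (rule 2).
/t/ (between /u/ and /b/): rule 1 targets it, but not immediately before a stressed vowel → unchanged [t].
/b/ — between /t/ and /i/; rule 3 does not apply here → [b].
/i/ (between /b/ and /t/) occurs in an unstressed syllable → [ə] by rule 2.
/t/ (between /i/ and /e/) fails the environment for rule 1, so it stays [t].
/e/ — between /t/ and /x/, in an unstressed syllable — surfaces as [ə] (rule 2).
/x/ (between /e/ and /ʃ/): no rule targets it → [x].
/ʃ/ — not in any rule's target class → [ʃ].
/o/ (word-final) fails the environment for rule 2, so it stays [o].

[lədətbətəxˈʃo]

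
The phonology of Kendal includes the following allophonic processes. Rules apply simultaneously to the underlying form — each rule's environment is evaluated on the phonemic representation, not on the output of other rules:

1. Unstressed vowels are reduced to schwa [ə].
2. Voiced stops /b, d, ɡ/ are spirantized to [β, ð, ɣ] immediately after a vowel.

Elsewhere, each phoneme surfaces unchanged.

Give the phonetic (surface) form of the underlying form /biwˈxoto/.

/b/ (word-initial) is in the target of rule 2 but the environment (immediately after a vowel) is not met → [b].
/i/ meets the environment for rule 1 (in an unstressed syllable) → [ə].
/o/ (between /x/ and /t/) is in the target of rule 1 but the environment (in an unstressed syllable) is not met → [o].
/o/ (word-final): in an unstressed syllable, so rule 1 applies → [ə].

[bəwˈxotə]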